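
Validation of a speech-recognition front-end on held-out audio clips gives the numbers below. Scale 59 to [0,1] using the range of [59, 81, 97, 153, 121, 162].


min=59, max=162
(59-59)/(162-59) = 0/103 = 0.0

0.0


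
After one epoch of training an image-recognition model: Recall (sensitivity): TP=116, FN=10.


Recall = TP/(TP+FN)
= 116/(116+10)
= 116/126 = 92.06%

92.06%


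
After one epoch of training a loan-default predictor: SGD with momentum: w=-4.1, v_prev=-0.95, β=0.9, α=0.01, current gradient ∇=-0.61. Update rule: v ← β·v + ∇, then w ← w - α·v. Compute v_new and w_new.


v_new = 0.9·-0.95 - 0.61 = -0.855 - 0.61 = -1.465
w_new = -4.1 - 0.01·-1.465 = -4.1 + 0.01465 = -4.08535

v_new=-1.465, w_new=-4.08535


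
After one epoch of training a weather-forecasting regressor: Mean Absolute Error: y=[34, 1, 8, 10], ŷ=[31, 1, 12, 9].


Absolute errors: |34-31|=3, |1-1|=0, |8-12|=4, |10-9|=1
Sum = 8
MAE = 8/4 = 2

2


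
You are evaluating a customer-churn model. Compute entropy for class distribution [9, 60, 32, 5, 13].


Probabilities: [9/119, 60/119, 32/119, 5/119, 13/119] ≈ [0.0756, 0.5042, 0.2689, 0.042, 0.1092]
H = -((9/119)·log₂(9/119) + (60/119)·log₂(60/119) + (32/119)·log₂(32/119) + (5/119)·log₂(5/119) + (13/119)·log₂(13/119))
  = 1.8305 bits

1.8305 bits


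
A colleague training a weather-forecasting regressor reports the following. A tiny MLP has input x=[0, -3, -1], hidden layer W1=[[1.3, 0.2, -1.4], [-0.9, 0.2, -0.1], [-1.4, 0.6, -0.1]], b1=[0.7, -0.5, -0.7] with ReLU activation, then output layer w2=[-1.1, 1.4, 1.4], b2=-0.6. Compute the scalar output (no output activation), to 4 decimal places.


z1[0] = (1.3)·(0) + (0.2)·(-3) + (-1.4)·(-1) + 0.7 = 1.5
z1[1] = (-0.9)·(0) + (0.2)·(-3) + (-0.1)·(-1) - 0.5 = -1.0
z1[2] = (-1.4)·(0) + (0.6)·(-3) + (-0.1)·(-1) - 0.7 = -2.4
h = ReLU(z1) = [1.5, 0.0, 0.0]
output = (-1.1)·(1.5) + (1.4)·(0.0) + (1.4)·(0.0) - 0.6 = -2.25

-2.25


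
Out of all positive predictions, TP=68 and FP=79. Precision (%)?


Precision = TP/(TP+FP)
= 68/(68+79)
= 68/147 = 46.26%

46.26%


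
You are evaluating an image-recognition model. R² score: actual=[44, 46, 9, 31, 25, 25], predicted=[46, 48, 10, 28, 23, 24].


ȳ = 30
SS_res = Σ(y-ŷ)² = 23
SS_tot = Σ(y-ȳ)² = 944
R² = 1 - SS_res/SS_tot = 1 - 0.0244 = 0.9756

0.9756


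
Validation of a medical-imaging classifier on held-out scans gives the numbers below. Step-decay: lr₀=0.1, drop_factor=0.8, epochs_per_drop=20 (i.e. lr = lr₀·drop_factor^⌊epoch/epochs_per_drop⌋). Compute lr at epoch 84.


n_drops = ⌊84/20⌋ = 4
lr = 0.1·0.8^4 = 0.1·0.4096 = 0.04096

0.04096


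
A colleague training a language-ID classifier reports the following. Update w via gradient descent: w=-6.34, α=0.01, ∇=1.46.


w_new = w - α·∇
= -6.34 - 0.01·1.46
= -6.34 - 0.0146
= -6.3546

-6.3546


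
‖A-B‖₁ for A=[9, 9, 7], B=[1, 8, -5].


d = |9-1| + |9-8| + |7+ 5|
  = 8 + 1 + 12
  = 21

21


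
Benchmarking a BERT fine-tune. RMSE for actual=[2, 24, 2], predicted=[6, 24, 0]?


MSE = 20/3 = 6.6667
RMSE = √(20/3) = 2.582

2.582


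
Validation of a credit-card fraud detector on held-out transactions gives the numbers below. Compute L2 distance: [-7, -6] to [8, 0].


d = √((-7-8)² + (-6-0)²)
  = √(225 + 36)
  = √261 = 16.1555

16.1555


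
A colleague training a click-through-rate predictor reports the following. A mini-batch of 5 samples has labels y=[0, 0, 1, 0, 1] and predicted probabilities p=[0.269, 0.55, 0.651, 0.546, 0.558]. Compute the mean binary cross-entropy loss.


L[0] = -ln(1-0.269) = -ln(0.731) = 0.3133
L[1] = -ln(1-0.55) = -ln(0.45) = 0.7985
L[2] = -ln(0.651) = 0.4292
L[3] = -ln(1-0.546) = -ln(0.454) = 0.7897
L[4] = -ln(0.558) = 0.5834
mean = (0.3133 + 0.7985 + 0.4292 + 0.7897 + 0.5834)/5 = 0.5828

0.5828


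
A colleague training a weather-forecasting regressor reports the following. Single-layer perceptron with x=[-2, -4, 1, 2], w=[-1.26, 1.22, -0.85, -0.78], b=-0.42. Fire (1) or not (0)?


z = (-2)·(-1.26) + (-4)·(1.22) + (1)·(-0.85) + (2)·(-0.78) - 0.42
  = -5.19
step(z) = 0 (z<0)

0


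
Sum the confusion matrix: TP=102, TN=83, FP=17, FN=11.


Total = TP + TN + FP + FN
= 102 + 83 + 17 + 11
= 213
(Predicted positive: 119, predicted negative: 94)

213


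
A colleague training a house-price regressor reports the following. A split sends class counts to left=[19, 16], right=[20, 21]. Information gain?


Parent = [39, 37], H_parent = 0.9995
H_left = 0.9947 (n=35), H_right = 0.9996 (n=41)
H_children = (35/76)·0.9947 + (41/76)·0.9996 = 0.9973
IG = 0.9995 - 0.9973 = 0.0022

0.0022


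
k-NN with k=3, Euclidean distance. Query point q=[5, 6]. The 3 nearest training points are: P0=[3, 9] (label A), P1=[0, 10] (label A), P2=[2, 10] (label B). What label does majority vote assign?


d(q,P0) = 3.6056  (label A)
d(q,P1) = 6.4031  (label A)
d(q,P2) = 5.0  (label B)
Votes: A=2, B=1
Majority → A

A


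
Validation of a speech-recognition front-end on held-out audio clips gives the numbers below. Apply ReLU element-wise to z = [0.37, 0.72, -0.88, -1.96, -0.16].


ReLU(0.37) = max(0, 0.37) = 0.37
ReLU(0.72) = max(0, 0.72) = 0.72
ReLU(-0.88) = max(0, -0.88) = 0.0
ReLU(-1.96) = max(0, -1.96) = 0.0
ReLU(-0.16) = max(0, -0.16) = 0.0
result = [0.37, 0.72, 0.0, 0.0, 0.0]

[0.37, 0.72, 0.0, 0.0, 0.0]


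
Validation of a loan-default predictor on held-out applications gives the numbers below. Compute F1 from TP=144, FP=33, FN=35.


Precision = 144/177 = 0.8136
Recall = 144/179 = 0.8045
F1 = 2·P·R/(P+R) = 2·TP/(2·TP+FP+FN) = 288/(288+33+35) = 288/356 = 0.809

0.809


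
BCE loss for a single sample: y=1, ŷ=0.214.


BCE = -[y·ln(p) + (1-y)·ln(1-p)]
= -1·ln(0.214) - 0
= -ln(0.214) = 1.5418

1.5418


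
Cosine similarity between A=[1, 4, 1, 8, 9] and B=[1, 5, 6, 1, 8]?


A·B = 1·1 + 4·5 + 1·6 + 8·1 + 9·8 = 107
‖A‖ = √163 = 12.7671, ‖B‖ = √127 = 11.2694
cos = 107/(√163·√127) = 107/√20701 = 0.7437

0.7437


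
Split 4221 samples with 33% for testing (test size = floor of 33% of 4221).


Test = ⌊4221·33/100⌋ = 1392
Train = 4221 - 1392 = 2829

Train: 2829, Test: 1392


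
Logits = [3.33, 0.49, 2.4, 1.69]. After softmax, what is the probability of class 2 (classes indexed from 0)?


Exponentials: e^3.33=27.9383, e^0.49=1.6323, e^2.4=11.0232, e^1.69=5.4195
Sum = 46.0133
Softmax = [0.6072, 0.0355, 0.2396, 0.1178]
p[2] = 11.0232/46.0133 = 0.2396

0.2396


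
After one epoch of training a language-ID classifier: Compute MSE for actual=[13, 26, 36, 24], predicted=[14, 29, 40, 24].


Squared errors: (13-14)²=1, (26-29)²=9, (36-40)²=16, (24-24)²=0
Sum = 26
MSE = 26/4 = 13/2

13/2


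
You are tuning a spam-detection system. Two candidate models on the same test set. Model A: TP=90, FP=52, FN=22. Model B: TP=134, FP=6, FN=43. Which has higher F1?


Model A: P=90/142=0.6338, R=90/112=0.8036, F1=2PR/(P+R)=2TP/(2TP+FP+FN)=180/254=0.7087
Model B: P=134/140=0.9571, R=134/177=0.7571, F1=2PR/(P+R)=2TP/(2TP+FP+FN)=268/317=0.8454
0.7087 < 0.8454 → Model B

Model B


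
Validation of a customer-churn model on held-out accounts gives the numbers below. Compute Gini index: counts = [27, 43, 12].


Probabilities: [27/82, 43/82, 12/82] ≈ [0.3293, 0.5244, 0.1463]
Σpᵢ² = (729 + 1849 + 144)/82² = 2722/6724
Gini = 1 - Σpᵢ² = 1 - 2722/6724 = 0.5952

0.5952


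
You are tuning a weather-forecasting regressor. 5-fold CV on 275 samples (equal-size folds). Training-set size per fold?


Fold size = 275/5 = 55
Training per fold = 275 - 55 = 220

220


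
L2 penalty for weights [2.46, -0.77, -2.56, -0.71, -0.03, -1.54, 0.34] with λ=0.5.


‖w‖₂² = (2.46)² + (-0.77)² + (-2.56)² + (-0.71)² + (-0.03)² + (-1.54)² + (0.34)²
     = 6.0516 + 0.5929 + 6.5536 + 0.5041 + 0.0009 + 2.3716 + 0.1156
     = 16.1903
λ·‖w‖₂² = 0.5·16.1903 = 8.09515

8.09515


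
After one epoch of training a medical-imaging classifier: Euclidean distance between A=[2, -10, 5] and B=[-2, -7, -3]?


d = √((2+ 2)² + (-10+ 7)² + (5+ 3)²)
  = √(16 + 9 + 64)
  = √89 = 9.434

9.434


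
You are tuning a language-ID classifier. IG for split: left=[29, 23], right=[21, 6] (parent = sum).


Parent = [50, 29], H_parent = 0.9484
H_left = 0.9904 (n=52), H_right = 0.7642 (n=27)
H_children = (52/79)·0.9904 + (27/79)·0.7642 = 0.9131
IG = 0.9484 - 0.9131 = 0.0353

0.0353


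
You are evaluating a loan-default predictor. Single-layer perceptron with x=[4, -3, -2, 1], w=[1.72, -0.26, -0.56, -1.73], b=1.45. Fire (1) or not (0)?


z = (4)·(1.72) + (-3)·(-0.26) + (-2)·(-0.56) + (1)·(-1.73) + 1.45
  = 8.5
step(z) = 1 (z≥0)

1


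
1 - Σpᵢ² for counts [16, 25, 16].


Probabilities: [16/57, 25/57, 16/57] ≈ [0.2807, 0.4386, 0.2807]
Σpᵢ² = (256 + 625 + 256)/57² = 1137/3249
Gini = 1 - Σpᵢ² = 1 - 1137/3249 = 0.65

0.65


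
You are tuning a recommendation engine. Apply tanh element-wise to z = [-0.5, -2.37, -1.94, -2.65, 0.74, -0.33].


tanh(-0.5) = -0.4621
tanh(-2.37) = -0.9827
tanh(-1.94) = -0.9595
tanh(-2.65) = -0.9901
tanh(0.74) = 0.6291
tanh(-0.33) = -0.3185
result = [-0.4621, -0.9827, -0.9595, -0.9901, 0.6291, -0.3185]

[-0.4621, -0.9827, -0.9595, -0.9901, 0.6291, -0.3185]


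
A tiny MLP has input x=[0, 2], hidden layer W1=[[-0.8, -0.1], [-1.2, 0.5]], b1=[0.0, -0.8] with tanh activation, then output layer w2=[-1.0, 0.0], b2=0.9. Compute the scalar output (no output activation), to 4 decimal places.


z1[0] = (-0.8)·(0) + (-0.1)·(2) + 0.0 = -0.2
z1[1] = (-1.2)·(0) + (0.5)·(2) - 0.8 = 0.2
h = tanh(z1) = [-0.1974, 0.1974]
output = (-1.0)·(-0.1974) + (0.0)·(0.1974) + 0.9 = 1.0974

1.0974


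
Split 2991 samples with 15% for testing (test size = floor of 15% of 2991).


Test = ⌊2991·15/100⌋ = 448
Train = 2991 - 448 = 2543

Train: 2543, Test: 448


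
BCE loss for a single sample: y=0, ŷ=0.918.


BCE = -[y·ln(p) + (1-y)·ln(1-p)]
= -0 - 1·ln(1-0.918)
= -ln(0.082) = 2.501

2.501


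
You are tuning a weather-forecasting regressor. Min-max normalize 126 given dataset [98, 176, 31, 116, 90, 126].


min=31, max=176
(126-31)/(176-31) = 95/145 = 0.6552

0.6552


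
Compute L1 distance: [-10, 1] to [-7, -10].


d = |-10+ 7| + |1+ 10|
  = 3 + 11
  = 14

14


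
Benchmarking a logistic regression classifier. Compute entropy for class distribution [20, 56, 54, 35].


Probabilities: [20/165, 56/165, 54/165, 35/165] ≈ [0.1212, 0.3394, 0.3273, 0.2121]
H = -((20/165)·log₂(20/165) + (56/165)·log₂(56/165) + (54/165)·log₂(54/165) + (35/165)·log₂(35/165))
  = 1.9 bits

1.9 bits


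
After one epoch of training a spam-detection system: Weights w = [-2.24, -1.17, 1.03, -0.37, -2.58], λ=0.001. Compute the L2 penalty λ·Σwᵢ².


‖w‖₂² = (-2.24)² + (-1.17)² + (1.03)² + (-0.37)² + (-2.58)²
     = 5.0176 + 1.3689 + 1.0609 + 0.1369 + 6.6564
     = 14.2407
λ·‖w‖₂² = 0.001·14.2407 = 0.014241

0.014241


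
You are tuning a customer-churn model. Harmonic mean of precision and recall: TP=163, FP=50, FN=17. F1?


Precision = 163/213 = 0.7653
Recall = 163/180 = 0.9056
F1 = 2·P·R/(P+R) = 2·TP/(2·TP+FP+FN) = 326/(326+50+17) = 326/393 = 0.8295

0.8295


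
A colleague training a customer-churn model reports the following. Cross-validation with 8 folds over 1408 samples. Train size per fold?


Fold size = 1408/8 = 176
Training per fold = 1408 - 176 = 1232

1232


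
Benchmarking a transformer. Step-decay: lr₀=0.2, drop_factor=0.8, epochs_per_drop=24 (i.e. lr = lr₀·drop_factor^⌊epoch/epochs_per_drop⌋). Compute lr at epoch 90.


n_drops = ⌊90/24⌋ = 3
lr = 0.2·0.8^3 = 0.2·0.512 = 0.1024

0.1024


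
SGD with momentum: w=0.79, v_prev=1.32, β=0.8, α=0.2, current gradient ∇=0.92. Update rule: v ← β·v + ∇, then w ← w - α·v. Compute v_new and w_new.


v_new = 0.8·1.32 + 0.92 = 1.056 + 0.92 = 1.976
w_new = 0.79 - 0.2·1.976 = 0.79 - 0.3952 = 0.3948

v_new=1.976, w_new=0.3948


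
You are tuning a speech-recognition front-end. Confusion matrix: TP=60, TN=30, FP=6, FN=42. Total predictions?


Total = TP + TN + FP + FN
= 60 + 30 + 6 + 42
= 138
(Predicted positive: 66, predicted negative: 72)

138


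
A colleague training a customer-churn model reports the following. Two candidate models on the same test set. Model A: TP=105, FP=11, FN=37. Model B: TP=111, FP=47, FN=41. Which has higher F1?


Model A: P=105/116=0.9052, R=105/142=0.7394, F1=2PR/(P+R)=2TP/(2TP+FP+FN)=210/258=0.814
Model B: P=111/158=0.7025, R=111/152=0.7303, F1=2PR/(P+R)=2TP/(2TP+FP+FN)=222/310=0.7161
0.814 > 0.7161 → Model A

Model A


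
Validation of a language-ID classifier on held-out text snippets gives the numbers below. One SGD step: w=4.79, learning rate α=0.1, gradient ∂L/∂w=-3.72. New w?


w_new = w - α·∇
= 4.79 - 0.1·-3.72
= 4.79 + 0.372
= 5.162

5.162


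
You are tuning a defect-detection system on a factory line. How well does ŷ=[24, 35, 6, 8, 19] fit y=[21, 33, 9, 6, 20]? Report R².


ȳ = 17.8
SS_res = Σ(y-ŷ)² = 27
SS_tot = Σ(y-ȳ)² = 462.8
R² = 1 - SS_res/SS_tot = 1 - 0.0583 = 0.9417

0.9417


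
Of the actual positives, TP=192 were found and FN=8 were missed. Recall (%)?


Recall = TP/(TP+FN)
= 192/(192+8)
= 192/200 = 96.0%

96.0%


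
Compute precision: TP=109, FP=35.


Precision = TP/(TP+FP)
= 109/(109+35)
= 109/144 = 75.69%

75.69%


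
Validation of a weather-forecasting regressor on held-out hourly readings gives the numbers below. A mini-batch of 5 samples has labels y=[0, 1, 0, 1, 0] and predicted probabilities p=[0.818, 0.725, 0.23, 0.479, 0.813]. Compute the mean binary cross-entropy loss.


L[0] = -ln(1-0.818) = -ln(0.182) = 1.7037
L[1] = -ln(0.725) = 0.3216
L[2] = -ln(1-0.23) = -ln(0.77) = 0.2614
L[3] = -ln(0.479) = 0.7361
L[4] = -ln(1-0.813) = -ln(0.187) = 1.6766
mean = (1.7037 + 0.3216 + 0.2614 + 0.7361 + 1.6766)/5 = 0.9399

0.9399


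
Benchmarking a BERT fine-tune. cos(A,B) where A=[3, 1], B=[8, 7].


A·B = 3·8 + 1·7 = 31
‖A‖ = √10 = 3.1623, ‖B‖ = √113 = 10.6301
cos = 31/(√10·√113) = 31/√1130 = 0.9222

0.9222


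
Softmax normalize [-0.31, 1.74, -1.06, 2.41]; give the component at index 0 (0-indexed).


Exponentials: e^-0.31=0.7334, e^1.74=5.6973, e^-1.06=0.3465, e^2.41=11.134
Sum = 17.9112
Softmax = [0.0409, 0.3181, 0.0193, 0.6216]
p[0] = 0.7334/17.9112 = 0.0409

0.0409


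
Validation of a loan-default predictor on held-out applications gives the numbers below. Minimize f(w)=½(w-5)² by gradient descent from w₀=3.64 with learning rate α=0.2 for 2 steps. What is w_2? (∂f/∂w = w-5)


step 1: grad = 3.64-5 = -1.36; w = 3.64 - 0.2·(-1.36) = 3.912
step 2: grad = 3.912-5 = -1.088; w = 3.912 - 0.2·(-1.088) = 4.1296

4.1296


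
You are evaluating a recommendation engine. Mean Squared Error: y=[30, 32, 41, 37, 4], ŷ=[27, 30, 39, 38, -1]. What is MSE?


Squared errors: (30-27)²=9, (32-30)²=4, (41-39)²=4, (37-38)²=1, (4+ 1)²=25
Sum = 43
MSE = 43/5 = 43/5

43/5


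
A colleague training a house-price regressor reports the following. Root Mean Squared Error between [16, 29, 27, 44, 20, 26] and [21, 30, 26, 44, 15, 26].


MSE = 52/6 = 8.6667
RMSE = √(52/6) = 2.9439

2.9439


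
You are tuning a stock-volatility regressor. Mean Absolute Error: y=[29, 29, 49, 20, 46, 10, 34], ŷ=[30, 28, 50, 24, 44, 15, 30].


Absolute errors: |29-30|=1, |29-28|=1, |49-50|=1, |20-24|=4, |46-44|=2, |10-15|=5, |34-30|=4
Sum = 18
MAE = 18/7 = 18/7

18/7


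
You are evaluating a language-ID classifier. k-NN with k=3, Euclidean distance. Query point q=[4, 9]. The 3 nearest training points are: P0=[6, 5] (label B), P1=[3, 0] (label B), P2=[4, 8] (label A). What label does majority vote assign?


d(q,P0) = 4.4721  (label B)
d(q,P1) = 9.0554  (label B)
d(q,P2) = 1.0  (label A)
Votes: A=1, B=2
Majority → B

B


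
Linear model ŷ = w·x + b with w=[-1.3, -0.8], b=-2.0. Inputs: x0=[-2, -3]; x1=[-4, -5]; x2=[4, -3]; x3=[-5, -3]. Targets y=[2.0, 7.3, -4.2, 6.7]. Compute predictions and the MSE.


ŷ0 = (-1.3)·(-2) + (-0.8)·(-3) - 2.0 = 3.0
ŷ1 = (-1.3)·(-4) + (-0.8)·(-5) - 2.0 = 7.2
ŷ2 = (-1.3)·(4) + (-0.8)·(-3) - 2.0 = -4.8
ŷ3 = (-1.3)·(-5) + (-0.8)·(-3) - 2.0 = 6.9
errors² = [1.0, 0.01, 0.36, 0.04]
MSE = 1.4100/4 = 0.3525

0.3525


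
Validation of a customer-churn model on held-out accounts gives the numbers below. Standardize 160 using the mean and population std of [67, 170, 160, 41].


μ = 109.5, σ = 56.3671
z = (160 - 109.5)/56.3671 = 0.8959

0.8959


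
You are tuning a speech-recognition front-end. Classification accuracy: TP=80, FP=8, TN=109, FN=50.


Accuracy = (TP+TN)/(TP+TN+FP+FN)
= (80+109)/(247)
= 189/247 = 76.52%

76.52%


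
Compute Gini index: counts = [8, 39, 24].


Probabilities: [8/71, 39/71, 24/71] ≈ [0.1127, 0.5493, 0.338]
Σpᵢ² = (64 + 1521 + 576)/71² = 2161/5041
Gini = 1 - Σpᵢ² = 1 - 2161/5041 = 0.5713

0.5713


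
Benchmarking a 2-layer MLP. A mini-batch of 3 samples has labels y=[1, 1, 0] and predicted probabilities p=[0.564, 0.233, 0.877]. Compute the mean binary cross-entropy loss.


L[0] = -ln(0.564) = 0.5727
L[1] = -ln(0.233) = 1.4567
L[2] = -ln(1-0.877) = -ln(0.123) = 2.0956
mean = (0.5727 + 1.4567 + 2.0956)/3 = 1.375

1.375


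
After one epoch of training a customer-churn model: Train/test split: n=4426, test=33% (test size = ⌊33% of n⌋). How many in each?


Test = ⌊4426·33/100⌋ = 1460
Train = 4426 - 1460 = 2966

Train: 2966, Test: 1460


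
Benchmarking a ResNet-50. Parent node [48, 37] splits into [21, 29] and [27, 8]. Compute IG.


Parent = [48, 37], H_parent = 0.9879
H_left = 0.9815 (n=50), H_right = 0.7755 (n=35)
H_children = (50/85)·0.9815 + (35/85)·0.7755 = 0.8967
IG = 0.9879 - 0.8967 = 0.0912

0.0912


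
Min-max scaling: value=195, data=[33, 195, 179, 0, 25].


min=0, max=195
(195-0)/(195-0) = 195/195 = 1.0

1.0


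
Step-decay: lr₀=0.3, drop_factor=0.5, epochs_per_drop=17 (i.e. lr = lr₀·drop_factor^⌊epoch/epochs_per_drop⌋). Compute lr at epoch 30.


n_drops = ⌊30/17⌋ = 1
lr = 0.3·0.5^1 = 0.3·0.5 = 0.15

0.15


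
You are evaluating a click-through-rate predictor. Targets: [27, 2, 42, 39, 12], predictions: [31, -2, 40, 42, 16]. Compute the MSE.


Squared errors: (27-31)²=16, (2+ 2)²=16, (42-40)²=4, (39-42)²=9, (12-16)²=16
Sum = 61
MSE = 61/5 = 61/5

61/5


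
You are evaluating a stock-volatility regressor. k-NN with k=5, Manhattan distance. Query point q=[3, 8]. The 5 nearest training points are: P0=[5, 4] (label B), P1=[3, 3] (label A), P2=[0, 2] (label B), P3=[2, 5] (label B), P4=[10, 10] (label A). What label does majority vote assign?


d(q,P0) = 6  (label B)
d(q,P1) = 5  (label A)
d(q,P2) = 9  (label B)
d(q,P3) = 4  (label B)
d(q,P4) = 9  (label A)
Votes: A=2, B=3
Majority → B

B


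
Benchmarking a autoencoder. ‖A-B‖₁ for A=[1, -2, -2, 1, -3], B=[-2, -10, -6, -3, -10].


d = |1+ 2| + |-2+ 10| + |-2+ 6| + |1+ 3| + |-3+ 10|
  = 3 + 8 + 4 + 4 + 7
  = 26

26


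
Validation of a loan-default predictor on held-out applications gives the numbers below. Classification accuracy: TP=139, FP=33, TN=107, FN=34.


Accuracy = (TP+TN)/(TP+TN+FP+FN)
= (139+107)/(313)
= 246/313 = 78.59%

78.59%


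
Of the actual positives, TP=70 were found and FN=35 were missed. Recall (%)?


Recall = TP/(TP+FN)
= 70/(70+35)
= 70/105 = 66.67%

66.67%


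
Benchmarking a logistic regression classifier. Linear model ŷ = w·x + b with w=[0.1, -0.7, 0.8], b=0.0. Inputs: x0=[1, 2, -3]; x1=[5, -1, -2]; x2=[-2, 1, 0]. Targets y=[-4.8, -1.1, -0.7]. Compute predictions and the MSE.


ŷ0 = (0.1)·(1) + (-0.7)·(2) + (0.8)·(-3) + 0.0 = -3.7
ŷ1 = (0.1)·(5) + (-0.7)·(-1) + (0.8)·(-2) + 0.0 = -0.4
ŷ2 = (0.1)·(-2) + (-0.7)·(1) + (0.8)·(0) + 0.0 = -0.9
errors² = [1.21, 0.49, 0.04]
MSE = 1.7400/3 = 0.58

0.58


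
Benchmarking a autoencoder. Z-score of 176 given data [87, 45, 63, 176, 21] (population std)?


μ = 78.4, σ = 53.3801
z = (176 - 78.4)/53.3801 = 1.8284

1.8284


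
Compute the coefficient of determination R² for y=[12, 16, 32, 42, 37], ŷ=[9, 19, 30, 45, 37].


ȳ = 27.8
SS_res = Σ(y-ŷ)² = 31
SS_tot = Σ(y-ȳ)² = 692.8
R² = 1 - SS_res/SS_tot = 1 - 0.0447 = 0.9553

0.9553


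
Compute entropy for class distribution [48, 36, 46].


Probabilities: [48/130, 36/130, 46/130] ≈ [0.3692, 0.2769, 0.3538]
H = -((48/130)·log₂(48/130) + (36/130)·log₂(36/130) + (46/130)·log₂(46/130))
  = 1.5741 bits

1.5741 bits


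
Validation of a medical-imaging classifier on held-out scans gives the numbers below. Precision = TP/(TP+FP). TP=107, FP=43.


Precision = TP/(TP+FP)
= 107/(107+43)
= 107/150 = 71.33%

71.33%


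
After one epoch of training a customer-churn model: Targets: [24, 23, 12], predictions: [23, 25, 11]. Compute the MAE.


Absolute errors: |24-23|=1, |23-25|=2, |12-11|=1
Sum = 4
MAE = 4/3 = 4/3

4/3


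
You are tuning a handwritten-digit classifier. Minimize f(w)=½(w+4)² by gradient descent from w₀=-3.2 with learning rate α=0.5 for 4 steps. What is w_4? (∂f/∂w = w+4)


step 1: grad = -3.2+4 = 0.8; w = -3.2 - 0.5·(0.8) = -3.6
step 2: grad = -3.6+4 = 0.4; w = -3.6 - 0.5·(0.4) = -3.8
step 3: grad = -3.8+4 = 0.2; w = -3.8 - 0.5·(0.2) = -3.9
step 4: grad = -3.9+4 = 0.1; w = -3.9 - 0.5·(0.1) = -3.95

-3.95


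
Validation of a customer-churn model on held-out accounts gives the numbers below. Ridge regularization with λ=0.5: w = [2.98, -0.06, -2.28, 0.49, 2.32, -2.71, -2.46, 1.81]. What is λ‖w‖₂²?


‖w‖₂² = (2.98)² + (-0.06)² + (-2.28)² + (0.49)² + (2.32)² + (-2.71)² + (-2.46)² + (1.81)²
     = 8.8804 + 0.0036 + 5.1984 + 0.2401 + 5.3824 + 7.3441 + 6.0516 + 3.2761
     = 36.3767
λ·‖w‖₂² = 0.5·36.3767 = 18.18835

18.18835


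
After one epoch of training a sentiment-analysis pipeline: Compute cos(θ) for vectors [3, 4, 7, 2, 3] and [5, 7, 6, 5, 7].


A·B = 3·5 + 4·7 + 7·6 + 2·5 + 3·7 = 116
‖A‖ = √87 = 9.3274, ‖B‖ = √184 = 13.5647
cos = 116/(√87·√184) = 116/√16008 = 0.9168

0.9168


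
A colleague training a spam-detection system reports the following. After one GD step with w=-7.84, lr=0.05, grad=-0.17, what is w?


w_new = w - α·∇
= -7.84 - 0.05·-0.17
= -7.84 + 0.0085
= -7.8315

-7.8315


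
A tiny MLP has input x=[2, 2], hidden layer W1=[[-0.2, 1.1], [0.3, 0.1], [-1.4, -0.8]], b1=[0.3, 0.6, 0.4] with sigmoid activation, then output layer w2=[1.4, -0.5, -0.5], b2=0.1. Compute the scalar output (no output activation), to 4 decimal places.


z1[0] = (-0.2)·(2) + (1.1)·(2) + 0.3 = 2.1
z1[1] = (0.3)·(2) + (0.1)·(2) + 0.6 = 1.4
z1[2] = (-1.4)·(2) + (-0.8)·(2) + 0.4 = -4.0
h = sigmoid(z1) = [0.8909, 0.8022, 0.018]
output = (1.4)·(0.8909) + (-0.5)·(0.8022) + (-0.5)·(0.018) + 0.1 = 0.9372

0.9372


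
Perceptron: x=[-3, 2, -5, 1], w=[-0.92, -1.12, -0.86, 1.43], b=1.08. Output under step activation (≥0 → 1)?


z = (-3)·(-0.92) + (2)·(-1.12) + (-5)·(-0.86) + (1)·(1.43) + 1.08
  = 7.33
step(z) = 1 (z≥0)

1


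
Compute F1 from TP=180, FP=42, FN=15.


Precision = 180/222 = 0.8108
Recall = 180/195 = 0.9231
F1 = 2·P·R/(P+R) = 2·TP/(2·TP+FP+FN) = 360/(360+42+15) = 360/417 = 0.8633

0.8633


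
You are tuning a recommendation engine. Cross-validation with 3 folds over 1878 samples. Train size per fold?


Fold size = 1878/3 = 626
Training per fold = 1878 - 626 = 1252

1252


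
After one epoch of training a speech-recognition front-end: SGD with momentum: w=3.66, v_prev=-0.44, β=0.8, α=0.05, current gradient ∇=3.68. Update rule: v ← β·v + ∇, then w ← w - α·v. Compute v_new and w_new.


v_new = 0.8·-0.44 + 3.68 = -0.352 + 3.68 = 3.328
w_new = 3.66 - 0.05·3.328 = 3.66 - 0.1664 = 3.4936

v_new=3.328, w_new=3.4936


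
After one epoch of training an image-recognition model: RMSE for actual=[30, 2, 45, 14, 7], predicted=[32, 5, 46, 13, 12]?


MSE = 40/5 = 8
RMSE = √(40/5) = 2.8284

2.8284


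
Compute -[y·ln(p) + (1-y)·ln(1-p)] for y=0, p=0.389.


BCE = -[y·ln(p) + (1-y)·ln(1-p)]
= -0 - 1·ln(1-0.389)
= -ln(0.611) = 0.4927

0.4927


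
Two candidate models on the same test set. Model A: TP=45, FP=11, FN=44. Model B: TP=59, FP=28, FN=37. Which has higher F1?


Model A: P=45/56=0.8036, R=45/89=0.5056, F1=2PR/(P+R)=2TP/(2TP+FP+FN)=90/145=0.6207
Model B: P=59/87=0.6782, R=59/96=0.6146, F1=2PR/(P+R)=2TP/(2TP+FP+FN)=118/183=0.6448
0.6207 < 0.6448 → Model B

Model B


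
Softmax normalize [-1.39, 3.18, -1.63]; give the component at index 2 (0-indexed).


Exponentials: e^-1.39=0.2491, e^3.18=24.0468, e^-1.63=0.1959
Sum = 24.4918
Softmax = [0.0102, 0.9818, 0.008]
p[2] = 0.1959/24.4918 = 0.008

0.008


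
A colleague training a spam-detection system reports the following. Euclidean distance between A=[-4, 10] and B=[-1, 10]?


d = √((-4+ 1)² + (10-10)²)
  = √(9 + 0)
  = √9 = 3.0

3.0


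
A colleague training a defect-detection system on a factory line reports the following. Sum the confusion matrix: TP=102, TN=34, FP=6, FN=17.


Total = TP + TN + FP + FN
= 102 + 34 + 6 + 17
= 159
(Predicted positive: 108, predicted negative: 51)

159


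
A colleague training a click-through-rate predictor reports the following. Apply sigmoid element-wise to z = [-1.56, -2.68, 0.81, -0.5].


σ(-1.56) = 1/(1+e^1.56) = 0.1736
σ(-2.68) = 1/(1+e^2.68) = 0.0642
σ(0.81) = 1/(1+e^-0.81) = 0.6921
σ(-0.5) = 1/(1+e^0.5) = 0.3775
result = [0.1736, 0.0642, 0.6921, 0.3775]

[0.1736, 0.0642, 0.6921, 0.3775]


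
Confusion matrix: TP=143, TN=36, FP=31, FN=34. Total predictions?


Total = TP + TN + FP + FN
= 143 + 36 + 31 + 34
= 244
(Predicted positive: 174, predicted negative: 70)

244


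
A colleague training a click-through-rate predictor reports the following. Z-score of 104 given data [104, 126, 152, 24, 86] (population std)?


μ = 98.4, σ = 43.2555
z = (104 - 98.4)/43.2555 = 0.1295

0.1295


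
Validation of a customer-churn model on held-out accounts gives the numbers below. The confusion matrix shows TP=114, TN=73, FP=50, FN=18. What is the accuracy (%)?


Accuracy = (TP+TN)/(TP+TN+FP+FN)
= (114+73)/(255)
= 187/255 = 73.33%

73.33%


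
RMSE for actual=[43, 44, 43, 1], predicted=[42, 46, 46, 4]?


MSE = 23/4 = 5.75
RMSE = √(23/4) = 2.3979

2.3979


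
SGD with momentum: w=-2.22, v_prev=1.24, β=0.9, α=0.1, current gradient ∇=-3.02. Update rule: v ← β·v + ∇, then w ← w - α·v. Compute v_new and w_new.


v_new = 0.9·1.24 - 3.02 = 1.116 - 3.02 = -1.904
w_new = -2.22 - 0.1·-1.904 = -2.22 + 0.1904 = -2.0296

v_new=-1.904, w_new=-2.0296


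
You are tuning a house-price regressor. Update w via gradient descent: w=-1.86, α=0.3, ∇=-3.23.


w_new = w - α·∇
= -1.86 - 0.3·-3.23
= -1.86 + 0.969
= -0.891

-0.891


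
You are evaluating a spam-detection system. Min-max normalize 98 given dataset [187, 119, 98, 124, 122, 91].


min=91, max=187
(98-91)/(187-91) = 7/96 = 0.0729

0.0729


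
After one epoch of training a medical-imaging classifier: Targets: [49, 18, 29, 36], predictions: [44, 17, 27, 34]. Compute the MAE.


Absolute errors: |49-44|=5, |18-17|=1, |29-27|=2, |36-34|=2
Sum = 10
MAE = 10/4 = 5/2

5/2


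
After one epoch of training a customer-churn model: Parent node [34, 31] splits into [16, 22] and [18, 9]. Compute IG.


Parent = [34, 31], H_parent = 0.9985
H_left = 0.9819 (n=38), H_right = 0.9183 (n=27)
H_children = (38/65)·0.9819 + (27/65)·0.9183 = 0.9555
IG = 0.9985 - 0.9555 = 0.043

0.043


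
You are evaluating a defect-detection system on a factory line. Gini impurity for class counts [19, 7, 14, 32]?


Probabilities: [19/72, 7/72, 14/72, 32/72] ≈ [0.2639, 0.0972, 0.1944, 0.4444]
Σpᵢ² = (361 + 49 + 196 + 1024)/72² = 1630/5184
Gini = 1 - Σpᵢ² = 1 - 1630/5184 = 0.6856

0.6856


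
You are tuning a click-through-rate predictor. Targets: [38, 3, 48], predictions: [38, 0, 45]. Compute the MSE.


Squared errors: (38-38)²=0, (3-0)²=9, (48-45)²=9
Sum = 18
MSE = 18/3 = 6

6


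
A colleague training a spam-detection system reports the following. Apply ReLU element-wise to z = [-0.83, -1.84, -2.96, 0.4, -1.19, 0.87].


ReLU(-0.83) = max(0, -0.83) = 0.0
ReLU(-1.84) = max(0, -1.84) = 0.0
ReLU(-2.96) = max(0, -2.96) = 0.0
ReLU(0.4) = max(0, 0.4) = 0.4
ReLU(-1.19) = max(0, -1.19) = 0.0
ReLU(0.87) = max(0, 0.87) = 0.87
result = [0.0, 0.0, 0.0, 0.4, 0.0, 0.87]

[0.0, 0.0, 0.0, 0.4, 0.0, 0.87]


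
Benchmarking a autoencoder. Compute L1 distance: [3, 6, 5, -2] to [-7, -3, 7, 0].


d = |3+ 7| + |6+ 3| + |5-7| + |-2-0|
  = 10 + 9 + 2 + 2
  = 23

23


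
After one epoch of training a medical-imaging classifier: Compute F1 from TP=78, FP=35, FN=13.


Precision = 78/113 = 0.6903
Recall = 78/91 = 0.8571
F1 = 2·P·R/(P+R) = 2·TP/(2·TP+FP+FN) = 156/(156+35+13) = 156/204 = 0.7647

0.7647


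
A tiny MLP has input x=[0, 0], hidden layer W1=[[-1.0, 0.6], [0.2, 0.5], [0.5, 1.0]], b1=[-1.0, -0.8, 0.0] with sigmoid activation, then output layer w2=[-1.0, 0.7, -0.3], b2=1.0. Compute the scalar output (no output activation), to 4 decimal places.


z1[0] = (-1.0)·(0) + (0.6)·(0) - 1.0 = -1.0
z1[1] = (0.2)·(0) + (0.5)·(0) - 0.8 = -0.8
z1[2] = (0.5)·(0) + (1.0)·(0) + 0.0 = 0.0
h = sigmoid(z1) = [0.2689, 0.31, 0.5]
output = (-1.0)·(0.2689) + (0.7)·(0.31) + (-0.3)·(0.5) + 1.0 = 0.7981

0.7981


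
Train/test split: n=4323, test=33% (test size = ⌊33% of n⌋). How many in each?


Test = ⌊4323·33/100⌋ = 1426
Train = 4323 - 1426 = 2897

Train: 2897, Test: 1426


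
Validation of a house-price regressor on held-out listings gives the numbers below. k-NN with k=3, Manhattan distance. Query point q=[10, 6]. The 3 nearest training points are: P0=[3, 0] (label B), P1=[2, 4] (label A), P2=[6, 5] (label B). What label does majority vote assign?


d(q,P0) = 13  (label B)
d(q,P1) = 10  (label A)
d(q,P2) = 5  (label B)
Votes: A=1, B=2
Majority → B

B


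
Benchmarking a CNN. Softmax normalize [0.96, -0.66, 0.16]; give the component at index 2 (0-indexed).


Exponentials: e^0.96=2.6117, e^-0.66=0.5169, e^0.16=1.1735
Sum = 4.3021
Softmax = [0.6071, 0.1201, 0.2728]
p[2] = 1.1735/4.3021 = 0.2728

0.2728


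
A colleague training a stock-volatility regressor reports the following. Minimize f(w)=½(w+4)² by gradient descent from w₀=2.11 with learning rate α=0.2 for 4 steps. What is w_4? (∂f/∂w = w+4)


step 1: grad = 2.11+4 = 6.11; w = 2.11 - 0.2·(6.11) = 0.888
step 2: grad = 0.888+4 = 4.888; w = 0.888 - 0.2·(4.888) = -0.0896
step 3: grad = -0.0896+4 = 3.9104; w = -0.0896 - 0.2·(3.9104) = -0.87168
step 4: grad = -0.87168+4 = 3.12832; w = -0.87168 - 0.2·(3.12832) = -1.497344

-1.497344


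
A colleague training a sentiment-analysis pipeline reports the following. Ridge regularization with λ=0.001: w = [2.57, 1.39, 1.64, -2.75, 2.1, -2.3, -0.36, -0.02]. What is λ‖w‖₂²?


‖w‖₂² = (2.57)² + (1.39)² + (1.64)² + (-2.75)² + (2.1)² + (-2.3)² + (-0.36)² + (-0.02)²
     = 6.6049 + 1.9321 + 2.6896 + 7.5625 + 4.41 + 5.29 + 0.1296 + 0.0004
     = 28.6191
λ·‖w‖₂² = 0.001·28.6191 = 0.028619

0.028619


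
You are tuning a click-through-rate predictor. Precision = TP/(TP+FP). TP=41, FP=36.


Precision = TP/(TP+FP)
= 41/(41+36)
= 41/77 = 53.25%

53.25%


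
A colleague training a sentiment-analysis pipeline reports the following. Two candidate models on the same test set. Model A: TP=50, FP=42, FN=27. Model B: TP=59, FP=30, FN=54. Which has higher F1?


Model A: P=50/92=0.5435, R=50/77=0.6494, F1=2PR/(P+R)=2TP/(2TP+FP+FN)=100/169=0.5917
Model B: P=59/89=0.6629, R=59/113=0.5221, F1=2PR/(P+R)=2TP/(2TP+FP+FN)=118/202=0.5842
0.5917 > 0.5842 → Model A

Model A


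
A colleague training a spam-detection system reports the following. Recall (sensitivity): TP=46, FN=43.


Recall = TP/(TP+FN)
= 46/(46+43)
= 46/89 = 51.69%

51.69%


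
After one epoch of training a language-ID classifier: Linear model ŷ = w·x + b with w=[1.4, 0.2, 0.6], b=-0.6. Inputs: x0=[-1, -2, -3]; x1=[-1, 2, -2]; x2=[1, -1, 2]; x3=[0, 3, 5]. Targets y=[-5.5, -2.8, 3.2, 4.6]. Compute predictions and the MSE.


ŷ0 = (1.4)·(-1) + (0.2)·(-2) + (0.6)·(-3) - 0.6 = -4.2
ŷ1 = (1.4)·(-1) + (0.2)·(2) + (0.6)·(-2) - 0.6 = -2.8
ŷ2 = (1.4)·(1) + (0.2)·(-1) + (0.6)·(2) - 0.6 = 1.8
ŷ3 = (1.4)·(0) + (0.2)·(3) + (0.6)·(5) - 0.6 = 3.0
errors² = [1.69, 0.0, 1.96, 2.56]
MSE = 6.2100/4 = 1.5525

1.5525


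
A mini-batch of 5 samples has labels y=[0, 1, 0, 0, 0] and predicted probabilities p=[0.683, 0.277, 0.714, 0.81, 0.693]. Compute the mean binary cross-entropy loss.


L[0] = -ln(1-0.683) = -ln(0.317) = 1.1489
L[1] = -ln(0.277) = 1.2837
L[2] = -ln(1-0.714) = -ln(0.286) = 1.2518
L[3] = -ln(1-0.81) = -ln(0.19) = 1.6607
L[4] = -ln(1-0.693) = -ln(0.307) = 1.1809
mean = (1.1489 + 1.2837 + 1.2518 + 1.6607 + 1.1809)/5 = 1.3052

1.3052


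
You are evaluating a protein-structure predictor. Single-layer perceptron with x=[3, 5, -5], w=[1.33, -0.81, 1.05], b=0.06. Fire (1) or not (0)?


z = (3)·(1.33) + (5)·(-0.81) + (-5)·(1.05) + 0.06
  = -5.25
step(z) = 0 (z<0)

0


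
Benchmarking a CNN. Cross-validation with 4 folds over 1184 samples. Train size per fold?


Fold size = 1184/4 = 296
Training per fold = 1184 - 296 = 888

888


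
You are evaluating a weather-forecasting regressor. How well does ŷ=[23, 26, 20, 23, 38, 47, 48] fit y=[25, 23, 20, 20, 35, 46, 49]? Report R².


ȳ = 31.1429
SS_res = Σ(y-ŷ)² = 33
SS_tot = Σ(y-ȳ)² = 906.86
R² = 1 - SS_res/SS_tot = 1 - 0.0364 = 0.9636

0.9636


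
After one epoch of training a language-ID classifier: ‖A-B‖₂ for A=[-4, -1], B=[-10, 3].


d = √((-4+ 10)² + (-1-3)²)
  = √(36 + 16)
  = √52 = 7.2111

7.2111


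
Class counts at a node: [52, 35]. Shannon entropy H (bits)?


Probabilities: [52/87, 35/87] ≈ [0.5977, 0.4023]
H = -((52/87)·log₂(52/87) + (35/87)·log₂(35/87))
  = 0.9723 bits

0.9723 bits


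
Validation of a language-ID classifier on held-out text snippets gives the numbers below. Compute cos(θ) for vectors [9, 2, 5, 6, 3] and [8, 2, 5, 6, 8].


A·B = 9·8 + 2·2 + 5·5 + 6·6 + 3·8 = 161
‖A‖ = √155 = 12.4499, ‖B‖ = √193 = 13.8924
cos = 161/(√155·√193) = 161/√29915 = 0.9309

0.9309


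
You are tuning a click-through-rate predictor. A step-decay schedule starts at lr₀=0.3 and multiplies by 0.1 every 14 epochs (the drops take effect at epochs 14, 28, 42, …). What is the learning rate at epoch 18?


n_drops = ⌊18/14⌋ = 1
lr = 0.3·0.1^1 = 0.3·0.1 = 0.03

0.03


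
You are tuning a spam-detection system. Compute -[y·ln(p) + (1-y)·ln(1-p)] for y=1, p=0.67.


BCE = -[y·ln(p) + (1-y)·ln(1-p)]
= -1·ln(0.67) - 0
= -ln(0.67) = 0.4005

0.4005


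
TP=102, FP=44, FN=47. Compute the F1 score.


Precision = 102/146 = 0.6986
Recall = 102/149 = 0.6846
F1 = 2·P·R/(P+R) = 2·TP/(2·TP+FP+FN) = 204/(204+44+47) = 204/295 = 0.6915

0.6915


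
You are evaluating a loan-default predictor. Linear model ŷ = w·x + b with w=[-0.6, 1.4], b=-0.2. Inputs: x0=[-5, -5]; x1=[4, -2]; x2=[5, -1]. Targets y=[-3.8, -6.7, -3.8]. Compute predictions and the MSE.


ŷ0 = (-0.6)·(-5) + (1.4)·(-5) - 0.2 = -4.2
ŷ1 = (-0.6)·(4) + (1.4)·(-2) - 0.2 = -5.4
ŷ2 = (-0.6)·(5) + (1.4)·(-1) - 0.2 = -4.6
errors² = [0.16, 1.69, 0.64]
MSE = 2.4900/3 = 0.83

0.83


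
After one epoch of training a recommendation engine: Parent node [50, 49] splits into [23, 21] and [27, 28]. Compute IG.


Parent = [50, 49], H_parent = 0.9999
H_left = 0.9985 (n=44), H_right = 0.9998 (n=55)
H_children = (44/99)·0.9985 + (55/99)·0.9998 = 0.9992
IG = 0.9999 - 0.9992 = 0.0007

0.0007


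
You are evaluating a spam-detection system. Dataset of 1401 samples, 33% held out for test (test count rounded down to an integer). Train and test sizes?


Test = ⌊1401·33/100⌋ = 462
Train = 1401 - 462 = 939

Train: 939, Test: 462


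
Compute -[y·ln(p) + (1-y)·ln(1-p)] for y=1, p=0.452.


BCE = -[y·ln(p) + (1-y)·ln(1-p)]
= -1·ln(0.452) - 0
= -ln(0.452) = 0.7941

0.7941


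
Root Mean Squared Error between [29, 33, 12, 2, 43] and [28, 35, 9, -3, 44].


MSE = 40/5 = 8
RMSE = √(40/5) = 2.8284

2.8284


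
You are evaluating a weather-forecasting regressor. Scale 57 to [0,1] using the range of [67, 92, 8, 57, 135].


min=8, max=135
(57-8)/(135-8) = 49/127 = 0.3858

0.3858


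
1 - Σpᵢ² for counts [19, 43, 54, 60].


Probabilities: [19/176, 43/176, 54/176, 60/176] ≈ [0.108, 0.2443, 0.3068, 0.3409]
Σpᵢ² = (361 + 1849 + 2916 + 3600)/176² = 8726/30976
Gini = 1 - Σpᵢ² = 1 - 8726/30976 = 0.7183

0.7183


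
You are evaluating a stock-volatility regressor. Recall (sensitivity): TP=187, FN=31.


Recall = TP/(TP+FN)
= 187/(187+31)
= 187/218 = 85.78%

85.78%


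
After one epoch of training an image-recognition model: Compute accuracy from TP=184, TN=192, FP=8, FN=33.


Accuracy = (TP+TN)/(TP+TN+FP+FN)
= (184+192)/(417)
= 376/417 = 90.17%

90.17%


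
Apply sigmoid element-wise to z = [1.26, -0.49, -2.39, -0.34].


σ(1.26) = 1/(1+e^-1.26) = 0.779
σ(-0.49) = 1/(1+e^0.49) = 0.3799
σ(-2.39) = 1/(1+e^2.39) = 0.0839
σ(-0.34) = 1/(1+e^0.34) = 0.4158
result = [0.779, 0.3799, 0.0839, 0.4158]

[0.779, 0.3799, 0.0839, 0.4158]


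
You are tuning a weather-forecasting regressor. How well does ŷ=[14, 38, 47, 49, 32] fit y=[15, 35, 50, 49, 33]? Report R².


ȳ = 36.4
SS_res = Σ(y-ŷ)² = 20
SS_tot = Σ(y-ȳ)² = 815.2
R² = 1 - SS_res/SS_tot = 1 - 0.0245 = 0.9755

0.9755


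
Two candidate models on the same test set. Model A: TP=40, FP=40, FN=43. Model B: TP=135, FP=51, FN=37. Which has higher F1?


Model A: P=40/80=0.5, R=40/83=0.4819, F1=2PR/(P+R)=2TP/(2TP+FP+FN)=80/163=0.4908
Model B: P=135/186=0.7258, R=135/172=0.7849, F1=2PR/(P+R)=2TP/(2TP+FP+FN)=270/358=0.7542
0.4908 < 0.7542 → Model B

Model B


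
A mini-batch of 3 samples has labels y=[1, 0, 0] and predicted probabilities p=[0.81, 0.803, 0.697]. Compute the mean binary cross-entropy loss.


L[0] = -ln(0.81) = 0.2107
L[1] = -ln(1-0.803) = -ln(0.197) = 1.6246
L[2] = -ln(1-0.697) = -ln(0.303) = 1.194
mean = (0.2107 + 1.6246 + 1.194)/3 = 1.0098

1.0098


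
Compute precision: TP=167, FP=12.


Precision = TP/(TP+FP)
= 167/(167+12)
= 167/179 = 93.3%

93.3%


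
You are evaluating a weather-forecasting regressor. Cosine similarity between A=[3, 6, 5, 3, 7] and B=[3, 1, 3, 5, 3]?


A·B = 3·3 + 6·1 + 5·3 + 3·5 + 7·3 = 66
‖A‖ = √128 = 11.3137, ‖B‖ = √53 = 7.2801
cos = 66/(√128·√53) = 66/√6784 = 0.8013

0.8013


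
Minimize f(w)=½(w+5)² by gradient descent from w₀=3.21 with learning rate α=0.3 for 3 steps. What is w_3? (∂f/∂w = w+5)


step 1: grad = 3.21+5 = 8.21; w = 3.21 - 0.3·(8.21) = 0.747
step 2: grad = 0.747+5 = 5.747; w = 0.747 - 0.3·(5.747) = -0.9771
step 3: grad = -0.9771+5 = 4.0229; w = -0.9771 - 0.3·(4.0229) = -2.18397

-2.18397


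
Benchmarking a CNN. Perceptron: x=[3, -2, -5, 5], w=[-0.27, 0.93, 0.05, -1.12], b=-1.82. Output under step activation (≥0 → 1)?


z = (3)·(-0.27) + (-2)·(0.93) + (-5)·(0.05) + (5)·(-1.12) - 1.82
  = -10.34
step(z) = 0 (z<0)

0


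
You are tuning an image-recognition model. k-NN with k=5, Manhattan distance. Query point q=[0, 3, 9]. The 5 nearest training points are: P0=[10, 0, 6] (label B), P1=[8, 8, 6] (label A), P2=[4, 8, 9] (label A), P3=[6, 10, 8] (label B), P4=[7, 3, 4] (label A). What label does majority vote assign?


d(q,P0) = 16  (label B)
d(q,P1) = 16  (label A)
d(q,P2) = 9  (label A)
d(q,P3) = 14  (label B)
d(q,P4) = 12  (label A)
Votes: A=3, B=2
Majority → A

A
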